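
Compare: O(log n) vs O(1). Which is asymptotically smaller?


constant grows slower than logarithmic
O(1) is asymptotically smaller; O(log n) grows faster


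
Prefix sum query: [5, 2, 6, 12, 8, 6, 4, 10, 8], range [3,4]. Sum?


Prefix sums: [0, 5, 7, 13, 25, 33, 39, 43, 53, 61]
Sum[3..4] = prefix[5] - prefix[3] = 33 - 13 = 20


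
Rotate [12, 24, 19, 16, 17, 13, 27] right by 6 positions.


Right rotate by 6: [24, 19, 16, 17, 13, 27, 12]


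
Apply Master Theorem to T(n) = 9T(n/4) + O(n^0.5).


a=9, b=4, c=0.5. log_4(9)=1.585 > c=0.5. Case 1: O(n^log_b(a)) = O(n^1.585)
Complexity: O(n^1.585)


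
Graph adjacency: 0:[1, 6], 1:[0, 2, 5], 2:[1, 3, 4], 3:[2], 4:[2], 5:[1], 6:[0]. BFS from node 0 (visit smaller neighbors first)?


BFS queue: start with [0]
Visit order: [0, 1, 6, 2, 5, 3, 4]


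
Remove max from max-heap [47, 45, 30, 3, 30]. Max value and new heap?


Max = 47
Replace root with last, heapify down
Resulting heap: [45, 30, 30, 3]


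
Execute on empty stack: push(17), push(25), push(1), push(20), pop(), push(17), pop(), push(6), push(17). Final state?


push(17) -> [17]
push(25) -> [17, 25]
push(1) -> [17, 25, 1]
push(20) -> [17, 25, 1, 20]
pop() returns 20 -> [17, 25, 1]
push(17) -> [17, 25, 1, 17]
pop() returns 17 -> [17, 25, 1]
push(6) -> [17, 25, 1, 6]
push(17) -> [17, 25, 1, 6, 17]
Final stack (bottom to top): [17, 25, 1, 6, 17]


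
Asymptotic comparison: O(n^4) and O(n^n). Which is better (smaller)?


quartic grows slower than n^n
O(n^4) is asymptotically smaller; O(n^n) grows faster


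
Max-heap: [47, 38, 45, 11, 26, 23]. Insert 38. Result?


Append 38: [47, 38, 45, 11, 26, 23, 38]
Bubble up: no swaps needed
Result: [47, 38, 45, 11, 26, 23, 38]


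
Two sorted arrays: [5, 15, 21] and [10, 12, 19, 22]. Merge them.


Compare heads, take smaller each step.
Merged: [5, 10, 12, 15, 19, 21, 22]


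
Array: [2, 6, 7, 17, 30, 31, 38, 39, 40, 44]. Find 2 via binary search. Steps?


Search for 2:
[0,9] mid=4 arr[4]=30
[0,3] mid=1 arr[1]=6
[0,0] mid=0 arr[0]=2
Total: 3 comparisons


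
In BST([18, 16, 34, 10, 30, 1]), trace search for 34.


BST root = 18
Search for 34: compare at each node
Path: [18, 34]


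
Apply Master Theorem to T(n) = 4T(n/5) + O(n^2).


a=4, b=5, c=2. log_5(4)=0.861 < c=2. Case 3: O(n^c) = O(n^2)
Complexity: O(n^2)


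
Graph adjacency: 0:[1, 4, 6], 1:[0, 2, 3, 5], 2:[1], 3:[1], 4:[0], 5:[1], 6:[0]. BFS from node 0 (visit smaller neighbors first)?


BFS queue: start with [0]
Visit order: [0, 1, 4, 6, 2, 3, 5]


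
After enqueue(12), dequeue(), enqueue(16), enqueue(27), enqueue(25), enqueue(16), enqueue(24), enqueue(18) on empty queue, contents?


enqueue(12) -> [12]
dequeue() returns 12 -> []
enqueue(16) -> [16]
enqueue(27) -> [16, 27]
enqueue(25) -> [16, 27, 25]
enqueue(16) -> [16, 27, 25, 16]
enqueue(24) -> [16, 27, 25, 16, 24]
enqueue(18) -> [16, 27, 25, 16, 24, 18]
Final queue (front to back): [16, 27, 25, 16, 24, 18]


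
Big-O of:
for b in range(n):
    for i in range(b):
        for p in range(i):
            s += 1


Per nesting level: O(n) * O(n) [triangular over b] * O(n) [triangular over i] = O(n^3)
Complexity: O(n^3)


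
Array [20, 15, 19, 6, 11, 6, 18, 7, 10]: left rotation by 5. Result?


Left rotate by 5: [6, 18, 7, 10, 20, 15, 19, 6, 11]


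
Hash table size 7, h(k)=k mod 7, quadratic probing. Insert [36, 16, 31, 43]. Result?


Insertions: 36->slot 1; 16->slot 2; 31->slot 3; 43->slot 5
Table: [None, 36, 16, 31, None, 43, None]


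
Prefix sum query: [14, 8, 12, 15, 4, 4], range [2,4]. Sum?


Prefix sums: [0, 14, 22, 34, 49, 53, 57]
Sum[2..4] = prefix[5] - prefix[2] = 53 - 22 = 31


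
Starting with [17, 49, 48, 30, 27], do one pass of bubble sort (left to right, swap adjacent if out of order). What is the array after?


After one pass: [17, 48, 30, 27, 49]


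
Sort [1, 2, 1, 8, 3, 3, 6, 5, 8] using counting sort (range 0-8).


Count array: [0, 2, 1, 2, 0, 1, 1, 0, 2]
Reconstruct: [1, 1, 2, 3, 3, 5, 6, 8, 8]


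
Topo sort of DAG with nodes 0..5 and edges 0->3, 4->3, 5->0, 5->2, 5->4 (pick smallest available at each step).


Kahn's algorithm, process smallest node first
Order: [1, 5, 0, 2, 4, 3]


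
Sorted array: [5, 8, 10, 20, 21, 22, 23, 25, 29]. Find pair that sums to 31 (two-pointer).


Two pointers: lo=0, hi=8
Found pair: (8, 23) summing to 31


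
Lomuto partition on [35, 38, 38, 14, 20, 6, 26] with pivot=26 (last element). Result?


Elements <= 26 go left of pivot.
Result: [14, 20, 6, 26, 38, 38, 35], pivot at index 3


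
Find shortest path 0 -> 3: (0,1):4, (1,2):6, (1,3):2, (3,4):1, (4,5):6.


Dijkstra from 0:
Distances: {0: 0, 1: 4, 2: 10, 3: 6, 4: 7, 5: 13}
Shortest distance to 3 = 6, path = [0, 1, 3]


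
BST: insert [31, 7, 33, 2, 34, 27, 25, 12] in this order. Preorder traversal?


Root = 31; build tree by BST insertion.
Preorder traversal: [31, 7, 2, 27, 25, 12, 33, 34]


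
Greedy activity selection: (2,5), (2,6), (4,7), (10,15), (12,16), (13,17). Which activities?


Greedy: pick earliest-ending, then skip overlaps.
Selected (2 activities): [(2, 5), (10, 15)]


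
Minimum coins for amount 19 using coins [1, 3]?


dp[0]=0; dp[i]=1+min(dp[i-c] for c in coins)
...dp[14]=6, dp[15]=5, dp[16]=6, dp[17]=7, dp[18]=6, dp[19]=7
Minimum coins for 19 = 7


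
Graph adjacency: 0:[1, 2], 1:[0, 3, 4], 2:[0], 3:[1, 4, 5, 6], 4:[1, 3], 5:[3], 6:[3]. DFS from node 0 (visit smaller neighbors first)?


DFS stack-based: start with [0]
Visit order: [0, 1, 3, 4, 5, 6, 2]


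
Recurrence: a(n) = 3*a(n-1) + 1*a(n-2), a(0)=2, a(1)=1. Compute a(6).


Build bottom-up:
...a(4)=53, a(5)=175, a(6)=3*175+1*53=578


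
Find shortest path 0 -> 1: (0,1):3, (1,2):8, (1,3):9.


Dijkstra from 0:
Distances: {0: 0, 1: 3, 2: 11, 3: 12}
Shortest distance to 1 = 3, path = [0, 1]


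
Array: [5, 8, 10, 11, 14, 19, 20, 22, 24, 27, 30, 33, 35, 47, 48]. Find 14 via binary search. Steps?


Search for 14:
[0,14] mid=7 arr[7]=22
[0,6] mid=3 arr[3]=11
[4,6] mid=5 arr[5]=19
[4,4] mid=4 arr[4]=14
Total: 4 comparisons


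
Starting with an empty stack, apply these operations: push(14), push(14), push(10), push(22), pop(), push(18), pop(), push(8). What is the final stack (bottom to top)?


push(14) -> [14]
push(14) -> [14, 14]
push(10) -> [14, 14, 10]
push(22) -> [14, 14, 10, 22]
pop() returns 22 -> [14, 14, 10]
push(18) -> [14, 14, 10, 18]
pop() returns 18 -> [14, 14, 10]
push(8) -> [14, 14, 10, 8]
Final stack (bottom to top): [14, 14, 10, 8]


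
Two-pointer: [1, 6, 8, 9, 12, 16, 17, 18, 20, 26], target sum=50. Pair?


Two pointers: lo=0, hi=9
No pair sums to 50


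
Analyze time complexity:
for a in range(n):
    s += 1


Per nesting level: O(n) = O(n)
Complexity: O(n)


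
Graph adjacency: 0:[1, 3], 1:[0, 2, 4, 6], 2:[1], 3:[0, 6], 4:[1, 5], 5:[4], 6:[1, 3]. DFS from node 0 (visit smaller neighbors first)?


DFS stack-based: start with [0]
Visit order: [0, 1, 2, 4, 5, 6, 3]


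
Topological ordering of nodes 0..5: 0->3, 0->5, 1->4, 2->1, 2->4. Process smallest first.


Kahn's algorithm, process smallest node first
Order: [0, 2, 1, 3, 4, 5]


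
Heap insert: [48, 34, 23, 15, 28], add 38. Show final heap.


Append 38: [48, 34, 23, 15, 28, 38]
Bubble up: swap idx 5(38) with idx 2(23)
Result: [48, 34, 38, 15, 28, 23]


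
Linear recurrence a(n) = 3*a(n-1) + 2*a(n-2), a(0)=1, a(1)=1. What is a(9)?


Build bottom-up:
...a(7)=2753, a(8)=9805, a(9)=3*9805+2*2753=34921


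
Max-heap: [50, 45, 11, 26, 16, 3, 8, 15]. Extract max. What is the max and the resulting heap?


Max = 50
Replace root with last, heapify down
Resulting heap: [45, 26, 11, 15, 16, 3, 8]


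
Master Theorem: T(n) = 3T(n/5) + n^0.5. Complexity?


a=3, b=5, c=0.5. log_5(3)=0.683 > c=0.5. Case 1: O(n^log_b(a)) = O(n^0.683)
Complexity: O(n^0.683)


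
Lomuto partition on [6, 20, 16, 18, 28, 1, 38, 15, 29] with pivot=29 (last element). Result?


Elements <= 29 go left of pivot.
Result: [6, 20, 16, 18, 28, 1, 15, 29, 38], pivot at index 7


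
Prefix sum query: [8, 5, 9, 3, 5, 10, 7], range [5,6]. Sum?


Prefix sums: [0, 8, 13, 22, 25, 30, 40, 47]
Sum[5..6] = prefix[7] - prefix[5] = 47 - 30 = 17


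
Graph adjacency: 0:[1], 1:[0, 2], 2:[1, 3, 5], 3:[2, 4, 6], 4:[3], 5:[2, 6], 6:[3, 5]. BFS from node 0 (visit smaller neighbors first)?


BFS queue: start with [0]
Visit order: [0, 1, 2, 3, 5, 4, 6]


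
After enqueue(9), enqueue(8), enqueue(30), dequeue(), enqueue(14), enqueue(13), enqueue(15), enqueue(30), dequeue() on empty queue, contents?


enqueue(9) -> [9]
enqueue(8) -> [9, 8]
enqueue(30) -> [9, 8, 30]
dequeue() returns 9 -> [8, 30]
enqueue(14) -> [8, 30, 14]
enqueue(13) -> [8, 30, 14, 13]
enqueue(15) -> [8, 30, 14, 13, 15]
enqueue(30) -> [8, 30, 14, 13, 15, 30]
dequeue() returns 8 -> [30, 14, 13, 15, 30]
Final queue (front to back): [30, 14, 13, 15, 30]


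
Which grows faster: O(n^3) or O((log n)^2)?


polylogarithmic grows slower than cubic
O((log n)^2) is asymptotically smaller; O(n^3) grows faster


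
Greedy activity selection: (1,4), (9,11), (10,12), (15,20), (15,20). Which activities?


Greedy: pick earliest-ending, then skip overlaps.
Selected (3 activities): [(1, 4), (9, 11), (15, 20)]


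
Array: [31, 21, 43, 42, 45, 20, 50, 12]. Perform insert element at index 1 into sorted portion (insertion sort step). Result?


After one pass: [21, 31, 43, 42, 45, 20, 50, 12]


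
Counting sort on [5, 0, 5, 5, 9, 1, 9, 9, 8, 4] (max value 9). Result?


Count array: [1, 1, 0, 0, 1, 3, 0, 0, 1, 3]
Reconstruct: [0, 1, 4, 5, 5, 5, 8, 9, 9, 9]


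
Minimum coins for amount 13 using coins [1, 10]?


dp[0]=0; dp[i]=1+min(dp[i-c] for c in coins)
...dp[8]=8, dp[9]=9, dp[10]=1, dp[11]=2, dp[12]=3, dp[13]=4
Minimum coins for 13 = 4


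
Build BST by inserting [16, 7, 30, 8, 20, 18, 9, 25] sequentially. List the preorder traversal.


Root = 16; build tree by BST insertion.
Preorder traversal: [16, 7, 8, 9, 30, 20, 18, 25]


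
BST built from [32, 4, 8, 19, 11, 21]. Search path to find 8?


BST root = 32
Search for 8: compare at each node
Path: [32, 4, 8]


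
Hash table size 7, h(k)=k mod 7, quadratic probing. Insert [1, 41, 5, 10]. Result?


Insertions: 1->slot 1; 41->slot 6; 5->slot 5; 10->slot 3
Table: [None, 1, None, 10, None, 5, 41]


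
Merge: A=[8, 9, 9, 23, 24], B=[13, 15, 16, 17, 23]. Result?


Compare heads, take smaller each step.
Merged: [8, 9, 9, 13, 15, 16, 17, 23, 23, 24]


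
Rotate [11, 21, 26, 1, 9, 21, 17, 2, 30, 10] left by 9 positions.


Left rotate by 9: [10, 11, 21, 26, 1, 9, 21, 17, 2, 30]


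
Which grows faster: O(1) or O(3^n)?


constant grows slower than exponential (base 3)
O(1) is asymptotically smaller; O(3^n) grows faster


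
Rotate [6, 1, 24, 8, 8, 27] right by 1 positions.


Right rotate by 1: [27, 6, 1, 24, 8, 8]


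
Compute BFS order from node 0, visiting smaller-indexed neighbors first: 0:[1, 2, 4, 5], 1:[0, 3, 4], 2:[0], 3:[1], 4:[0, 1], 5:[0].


BFS queue: start with [0]
Visit order: [0, 1, 2, 4, 5, 3]


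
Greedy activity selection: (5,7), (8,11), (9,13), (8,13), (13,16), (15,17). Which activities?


Greedy: pick earliest-ending, then skip overlaps.
Selected (3 activities): [(5, 7), (8, 11), (13, 16)]


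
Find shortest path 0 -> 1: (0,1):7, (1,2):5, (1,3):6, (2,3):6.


Dijkstra from 0:
Distances: {0: 0, 1: 7, 2: 12, 3: 13}
Shortest distance to 1 = 7, path = [0, 1]


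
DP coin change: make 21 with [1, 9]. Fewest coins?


dp[0]=0; dp[i]=1+min(dp[i-c] for c in coins)
...dp[16]=8, dp[17]=9, dp[18]=2, dp[19]=3, dp[20]=4, dp[21]=5
Minimum coins for 21 = 5


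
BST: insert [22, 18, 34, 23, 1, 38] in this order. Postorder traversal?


Root = 22; build tree by BST insertion.
Postorder traversal: [1, 18, 23, 38, 34, 22]


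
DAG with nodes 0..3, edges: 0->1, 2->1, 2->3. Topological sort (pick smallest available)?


Kahn's algorithm, process smallest node first
Order: [0, 2, 1, 3]


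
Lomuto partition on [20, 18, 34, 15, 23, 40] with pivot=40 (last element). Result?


Elements <= 40 go left of pivot.
Result: [20, 18, 34, 15, 23, 40], pivot at index 5


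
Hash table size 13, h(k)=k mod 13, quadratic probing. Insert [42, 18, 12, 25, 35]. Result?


Insertions: 42->slot 3; 18->slot 5; 12->slot 12; 25->slot 0; 35->slot 9
Table: [25, None, None, 42, None, 18, None, None, None, 35, None, None, 12]


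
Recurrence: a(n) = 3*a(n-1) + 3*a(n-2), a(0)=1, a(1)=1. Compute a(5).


Build bottom-up:
...a(3)=21, a(4)=81, a(5)=3*81+3*21=306


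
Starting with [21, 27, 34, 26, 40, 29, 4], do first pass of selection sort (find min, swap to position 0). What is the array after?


After one pass: [4, 27, 34, 26, 40, 29, 21]


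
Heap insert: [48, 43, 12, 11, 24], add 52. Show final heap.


Append 52: [48, 43, 12, 11, 24, 52]
Bubble up: swap idx 5(52) with idx 2(12); swap idx 2(52) with idx 0(48)
Result: [52, 43, 48, 11, 24, 12]


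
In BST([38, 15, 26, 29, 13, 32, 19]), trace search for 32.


BST root = 38
Search for 32: compare at each node
Path: [38, 15, 26, 29, 32]


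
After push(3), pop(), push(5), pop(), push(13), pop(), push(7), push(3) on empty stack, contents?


push(3) -> [3]
pop() returns 3 -> []
push(5) -> [5]
pop() returns 5 -> []
push(13) -> [13]
pop() returns 13 -> []
push(7) -> [7]
push(3) -> [7, 3]
Final stack (bottom to top): [7, 3]


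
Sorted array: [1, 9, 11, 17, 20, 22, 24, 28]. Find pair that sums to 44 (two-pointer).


Two pointers: lo=0, hi=7
Found pair: (20, 24) summing to 44


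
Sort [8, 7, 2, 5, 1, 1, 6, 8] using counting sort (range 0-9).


Count array: [0, 2, 1, 0, 0, 1, 1, 1, 2, 0]
Reconstruct: [1, 1, 2, 5, 6, 7, 8, 8]


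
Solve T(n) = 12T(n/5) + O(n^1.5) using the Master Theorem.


a=12, b=5, c=1.5. log_5(12)=1.544 > c=1.5. Case 1: O(n^log_b(a)) = O(n^1.544)
Complexity: O(n^1.544)


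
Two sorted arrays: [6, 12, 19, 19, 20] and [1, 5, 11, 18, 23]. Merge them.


Compare heads, take smaller each step.
Merged: [1, 5, 6, 11, 12, 18, 19, 19, 20, 23]


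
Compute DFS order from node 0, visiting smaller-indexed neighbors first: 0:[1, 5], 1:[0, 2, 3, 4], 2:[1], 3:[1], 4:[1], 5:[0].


DFS stack-based: start with [0]
Visit order: [0, 1, 2, 3, 4, 5]


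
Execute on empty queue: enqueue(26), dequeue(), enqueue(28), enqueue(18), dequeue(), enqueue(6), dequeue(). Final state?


enqueue(26) -> [26]
dequeue() returns 26 -> []
enqueue(28) -> [28]
enqueue(18) -> [28, 18]
dequeue() returns 28 -> [18]
enqueue(6) -> [18, 6]
dequeue() returns 18 -> [6]
Final queue (front to back): [6]


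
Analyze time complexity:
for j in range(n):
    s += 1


Per nesting level: O(n) = O(n)
Complexity: O(n)


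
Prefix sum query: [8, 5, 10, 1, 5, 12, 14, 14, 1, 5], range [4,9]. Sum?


Prefix sums: [0, 8, 13, 23, 24, 29, 41, 55, 69, 70, 75]
Sum[4..9] = prefix[10] - prefix[4] = 75 - 24 = 51


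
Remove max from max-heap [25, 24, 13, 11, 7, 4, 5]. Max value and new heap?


Max = 25
Replace root with last, heapify down
Resulting heap: [24, 11, 13, 5, 7, 4]


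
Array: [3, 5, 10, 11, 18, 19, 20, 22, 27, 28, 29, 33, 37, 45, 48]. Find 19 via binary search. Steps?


Search for 19:
[0,14] mid=7 arr[7]=22
[0,6] mid=3 arr[3]=11
[4,6] mid=5 arr[5]=19
Total: 3 comparisons


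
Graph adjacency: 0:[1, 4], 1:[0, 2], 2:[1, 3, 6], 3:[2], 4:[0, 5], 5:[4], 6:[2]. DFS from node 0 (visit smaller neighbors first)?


DFS stack-based: start with [0]
Visit order: [0, 1, 2, 3, 6, 4, 5]


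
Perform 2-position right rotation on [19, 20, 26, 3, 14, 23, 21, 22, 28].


Right rotate by 2: [22, 28, 19, 20, 26, 3, 14, 23, 21]


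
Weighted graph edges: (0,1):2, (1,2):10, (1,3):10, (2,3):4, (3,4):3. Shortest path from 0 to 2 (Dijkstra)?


Dijkstra from 0:
Distances: {0: 0, 1: 2, 2: 12, 3: 12, 4: 15}
Shortest distance to 2 = 12, path = [0, 1, 2]


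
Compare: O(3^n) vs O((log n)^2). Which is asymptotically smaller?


polylogarithmic grows slower than exponential (base 3)
O((log n)^2) is asymptotically smaller; O(3^n) grows faster


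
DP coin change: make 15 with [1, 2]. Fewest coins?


dp[0]=0; dp[i]=1+min(dp[i-c] for c in coins)
...dp[10]=5, dp[11]=6, dp[12]=6, dp[13]=7, dp[14]=7, dp[15]=8
Minimum coins for 15 = 8


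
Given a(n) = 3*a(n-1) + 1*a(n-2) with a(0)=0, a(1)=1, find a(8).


Build bottom-up:
...a(6)=360, a(7)=1189, a(8)=3*1189+1*360=3927


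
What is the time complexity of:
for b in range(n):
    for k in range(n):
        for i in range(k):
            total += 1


Per nesting level: O(n) * O(n) * O(n) [triangular over k] = O(n^3)
Complexity: O(n^3)


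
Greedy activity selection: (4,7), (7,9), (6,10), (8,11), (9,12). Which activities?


Greedy: pick earliest-ending, then skip overlaps.
Selected (3 activities): [(4, 7), (7, 9), (9, 12)]


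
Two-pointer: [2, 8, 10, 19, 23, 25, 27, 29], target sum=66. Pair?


Two pointers: lo=0, hi=7
No pair sums to 66


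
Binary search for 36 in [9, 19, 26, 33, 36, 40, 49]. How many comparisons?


Search for 36:
[0,6] mid=3 arr[3]=33
[4,6] mid=5 arr[5]=40
[4,4] mid=4 arr[4]=36
Total: 3 comparisons


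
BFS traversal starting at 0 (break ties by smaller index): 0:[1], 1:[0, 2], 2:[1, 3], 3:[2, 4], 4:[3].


BFS queue: start with [0]
Visit order: [0, 1, 2, 3, 4]


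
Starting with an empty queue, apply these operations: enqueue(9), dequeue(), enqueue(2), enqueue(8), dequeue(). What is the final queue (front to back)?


enqueue(9) -> [9]
dequeue() returns 9 -> []
enqueue(2) -> [2]
enqueue(8) -> [2, 8]
dequeue() returns 2 -> [8]
Final queue (front to back): [8]


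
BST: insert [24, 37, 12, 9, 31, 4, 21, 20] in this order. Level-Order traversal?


Root = 24; build tree by BST insertion.
Level-Order traversal: [24, 12, 37, 9, 21, 31, 4, 20]


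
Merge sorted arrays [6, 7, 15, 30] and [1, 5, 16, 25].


Compare heads, take smaller each step.
Merged: [1, 5, 6, 7, 15, 16, 25, 30]


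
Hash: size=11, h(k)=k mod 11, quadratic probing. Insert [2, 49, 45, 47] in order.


Insertions: 2->slot 2; 49->slot 5; 45->slot 1; 47->slot 3
Table: [None, 45, 2, 47, None, 49, None, None, None, None, None]


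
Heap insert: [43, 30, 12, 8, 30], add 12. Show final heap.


Append 12: [43, 30, 12, 8, 30, 12]
Bubble up: no swaps needed
Result: [43, 30, 12, 8, 30, 12]


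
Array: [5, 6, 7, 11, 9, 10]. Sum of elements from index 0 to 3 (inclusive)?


Prefix sums: [0, 5, 11, 18, 29, 38, 48]
Sum[0..3] = prefix[4] - prefix[0] = 29 - 0 = 29


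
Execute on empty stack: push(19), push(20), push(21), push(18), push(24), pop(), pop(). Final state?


push(19) -> [19]
push(20) -> [19, 20]
push(21) -> [19, 20, 21]
push(18) -> [19, 20, 21, 18]
push(24) -> [19, 20, 21, 18, 24]
pop() returns 24 -> [19, 20, 21, 18]
pop() returns 18 -> [19, 20, 21]
Final stack (bottom to top): [19, 20, 21]


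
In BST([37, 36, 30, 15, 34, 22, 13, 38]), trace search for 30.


BST root = 37
Search for 30: compare at each node
Path: [37, 36, 30]


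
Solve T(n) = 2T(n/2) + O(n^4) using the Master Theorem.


a=2, b=2, c=4. log_2(2)=1 < c=4. Case 3: O(n^c) = O(n^4)
Complexity: O(n^4)


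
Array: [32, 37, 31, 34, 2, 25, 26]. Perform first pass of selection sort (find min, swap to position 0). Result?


After one pass: [2, 37, 31, 34, 32, 25, 26]


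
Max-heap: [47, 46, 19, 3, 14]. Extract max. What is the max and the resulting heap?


Max = 47
Replace root with last, heapify down
Resulting heap: [46, 14, 19, 3]


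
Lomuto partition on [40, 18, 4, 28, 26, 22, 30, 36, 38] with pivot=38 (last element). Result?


Elements <= 38 go left of pivot.
Result: [18, 4, 28, 26, 22, 30, 36, 38, 40], pivot at index 7


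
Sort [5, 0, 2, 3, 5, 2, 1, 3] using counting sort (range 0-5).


Count array: [1, 1, 2, 2, 0, 2]
Reconstruct: [0, 1, 2, 2, 3, 3, 5, 5]


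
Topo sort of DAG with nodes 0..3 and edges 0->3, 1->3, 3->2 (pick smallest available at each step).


Kahn's algorithm, process smallest node first
Order: [0, 1, 3, 2]


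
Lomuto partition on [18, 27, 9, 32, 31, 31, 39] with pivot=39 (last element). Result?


Elements <= 39 go left of pivot.
Result: [18, 27, 9, 32, 31, 31, 39], pivot at index 6


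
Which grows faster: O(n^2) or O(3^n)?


quadratic grows slower than exponential (base 3)
O(n^2) is asymptotically smaller; O(3^n) grows faster


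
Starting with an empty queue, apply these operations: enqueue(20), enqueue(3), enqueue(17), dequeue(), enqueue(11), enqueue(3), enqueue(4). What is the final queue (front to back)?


enqueue(20) -> [20]
enqueue(3) -> [20, 3]
enqueue(17) -> [20, 3, 17]
dequeue() returns 20 -> [3, 17]
enqueue(11) -> [3, 17, 11]
enqueue(3) -> [3, 17, 11, 3]
enqueue(4) -> [3, 17, 11, 3, 4]
Final queue (front to back): [3, 17, 11, 3, 4]


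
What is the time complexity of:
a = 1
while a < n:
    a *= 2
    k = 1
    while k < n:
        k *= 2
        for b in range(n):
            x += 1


Per nesting level: O(log n) * O(log n) * O(n) = O(n (log n)^2)
Complexity: O(n (log n)^2)


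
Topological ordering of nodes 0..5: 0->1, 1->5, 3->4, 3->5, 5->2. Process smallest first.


Kahn's algorithm, process smallest node first
Order: [0, 1, 3, 4, 5, 2]


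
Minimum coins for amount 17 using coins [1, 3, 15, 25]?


dp[0]=0; dp[i]=1+min(dp[i-c] for c in coins)
...dp[12]=4, dp[13]=5, dp[14]=6, dp[15]=1, dp[16]=2, dp[17]=3
Minimum coins for 17 = 3


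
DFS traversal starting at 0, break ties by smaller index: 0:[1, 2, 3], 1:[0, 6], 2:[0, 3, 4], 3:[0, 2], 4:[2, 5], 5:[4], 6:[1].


DFS stack-based: start with [0]
Visit order: [0, 1, 6, 2, 3, 4, 5]


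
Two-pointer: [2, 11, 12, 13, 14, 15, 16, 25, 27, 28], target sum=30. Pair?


Two pointers: lo=0, hi=9
Found pair: (2, 28) summing to 30


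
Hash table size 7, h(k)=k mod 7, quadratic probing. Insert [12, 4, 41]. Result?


Insertions: 12->slot 5; 4->slot 4; 41->slot 6
Table: [None, None, None, None, 4, 12, 41]


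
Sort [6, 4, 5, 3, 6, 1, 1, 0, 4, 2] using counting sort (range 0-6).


Count array: [1, 2, 1, 1, 2, 1, 2]
Reconstruct: [0, 1, 1, 2, 3, 4, 4, 5, 6, 6]


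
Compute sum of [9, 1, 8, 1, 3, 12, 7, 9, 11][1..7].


Prefix sums: [0, 9, 10, 18, 19, 22, 34, 41, 50, 61]
Sum[1..7] = prefix[8] - prefix[1] = 50 - 9 = 41


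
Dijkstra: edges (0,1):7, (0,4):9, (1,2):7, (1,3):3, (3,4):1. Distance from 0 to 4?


Dijkstra from 0:
Distances: {0: 0, 1: 7, 2: 14, 3: 10, 4: 9}
Shortest distance to 4 = 9, path = [0, 4]


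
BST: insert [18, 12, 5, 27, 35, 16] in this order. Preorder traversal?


Root = 18; build tree by BST insertion.
Preorder traversal: [18, 12, 5, 16, 27, 35]


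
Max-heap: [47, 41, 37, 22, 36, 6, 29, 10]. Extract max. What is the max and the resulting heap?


Max = 47
Replace root with last, heapify down
Resulting heap: [41, 36, 37, 22, 10, 6, 29]


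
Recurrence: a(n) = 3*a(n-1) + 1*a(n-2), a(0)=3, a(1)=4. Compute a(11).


Build bottom-up:
...a(9)=63661, a(10)=210258, a(11)=3*210258+1*63661=694435


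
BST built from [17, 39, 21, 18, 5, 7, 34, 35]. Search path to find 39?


BST root = 17
Search for 39: compare at each node
Path: [17, 39]


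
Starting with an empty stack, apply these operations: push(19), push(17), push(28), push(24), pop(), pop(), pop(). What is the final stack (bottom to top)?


push(19) -> [19]
push(17) -> [19, 17]
push(28) -> [19, 17, 28]
push(24) -> [19, 17, 28, 24]
pop() returns 24 -> [19, 17, 28]
pop() returns 28 -> [19, 17]
pop() returns 17 -> [19]
Final stack (bottom to top): [19]


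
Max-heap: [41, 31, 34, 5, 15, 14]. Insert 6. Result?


Append 6: [41, 31, 34, 5, 15, 14, 6]
Bubble up: no swaps needed
Result: [41, 31, 34, 5, 15, 14, 6]


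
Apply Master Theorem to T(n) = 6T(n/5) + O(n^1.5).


a=6, b=5, c=1.5. log_5(6)=1.113 < c=1.5. Case 3: O(n^c) = O(n^1.500)
Complexity: O(n^1.500)


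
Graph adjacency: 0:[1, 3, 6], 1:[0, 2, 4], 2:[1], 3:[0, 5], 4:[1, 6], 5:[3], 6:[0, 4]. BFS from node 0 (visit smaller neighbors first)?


BFS queue: start with [0]
Visit order: [0, 1, 3, 6, 2, 4, 5]


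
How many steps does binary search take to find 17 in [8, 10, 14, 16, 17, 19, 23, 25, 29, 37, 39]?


Search for 17:
[0,10] mid=5 arr[5]=19
[0,4] mid=2 arr[2]=14
[3,4] mid=3 arr[3]=16
[4,4] mid=4 arr[4]=17
Total: 4 comparisons


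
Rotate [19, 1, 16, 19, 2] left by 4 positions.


Left rotate by 4: [2, 19, 1, 16, 19]


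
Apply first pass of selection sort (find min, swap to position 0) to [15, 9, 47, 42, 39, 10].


After one pass: [9, 15, 47, 42, 39, 10]


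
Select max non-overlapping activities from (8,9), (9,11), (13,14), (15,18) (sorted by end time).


Greedy: pick earliest-ending, then skip overlaps.
Selected (4 activities): [(8, 9), (9, 11), (13, 14), (15, 18)]


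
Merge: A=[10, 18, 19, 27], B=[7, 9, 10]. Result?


Compare heads, take smaller each step.
Merged: [7, 9, 10, 10, 18, 19, 27]


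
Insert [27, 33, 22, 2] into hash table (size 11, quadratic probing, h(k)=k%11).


Insertions: 27->slot 5; 33->slot 0; 22->slot 1; 2->slot 2
Table: [33, 22, 2, None, None, 27, None, None, None, None, None]


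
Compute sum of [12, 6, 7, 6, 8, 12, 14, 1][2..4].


Prefix sums: [0, 12, 18, 25, 31, 39, 51, 65, 66]
Sum[2..4] = prefix[5] - prefix[2] = 39 - 18 = 21


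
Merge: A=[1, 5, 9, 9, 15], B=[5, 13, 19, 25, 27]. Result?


Compare heads, take smaller each step.
Merged: [1, 5, 5, 9, 9, 13, 15, 19, 25, 27]


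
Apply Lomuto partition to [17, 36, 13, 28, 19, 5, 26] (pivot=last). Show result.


Elements <= 26 go left of pivot.
Result: [17, 13, 19, 5, 26, 28, 36], pivot at index 4


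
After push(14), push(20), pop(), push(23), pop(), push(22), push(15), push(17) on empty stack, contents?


push(14) -> [14]
push(20) -> [14, 20]
pop() returns 20 -> [14]
push(23) -> [14, 23]
pop() returns 23 -> [14]
push(22) -> [14, 22]
push(15) -> [14, 22, 15]
push(17) -> [14, 22, 15, 17]
Final stack (bottom to top): [14, 22, 15, 17]


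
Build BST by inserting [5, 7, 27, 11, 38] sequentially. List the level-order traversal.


Root = 5; build tree by BST insertion.
Level-Order traversal: [5, 7, 27, 11, 38]


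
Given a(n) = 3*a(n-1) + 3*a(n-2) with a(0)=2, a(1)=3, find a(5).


Build bottom-up:
...a(3)=54, a(4)=207, a(5)=3*207+3*54=783


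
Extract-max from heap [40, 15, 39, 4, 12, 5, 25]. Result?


Max = 40
Replace root with last, heapify down
Resulting heap: [39, 15, 25, 4, 12, 5]


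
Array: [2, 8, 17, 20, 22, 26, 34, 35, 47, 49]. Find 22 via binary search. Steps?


Search for 22:
[0,9] mid=4 arr[4]=22
Total: 1 comparisons


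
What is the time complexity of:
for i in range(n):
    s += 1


Per nesting level: O(n) = O(n)
Complexity: O(n)


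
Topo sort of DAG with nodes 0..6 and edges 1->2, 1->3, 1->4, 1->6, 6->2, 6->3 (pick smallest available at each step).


Kahn's algorithm, process smallest node first
Order: [0, 1, 4, 5, 6, 2, 3]


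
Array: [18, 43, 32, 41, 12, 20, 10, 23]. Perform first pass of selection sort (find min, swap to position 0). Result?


After one pass: [10, 43, 32, 41, 12, 20, 18, 23]


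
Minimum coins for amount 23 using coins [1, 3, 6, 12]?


dp[0]=0; dp[i]=1+min(dp[i-c] for c in coins)
...dp[18]=2, dp[19]=3, dp[20]=4, dp[21]=3, dp[22]=4, dp[23]=5
Minimum coins for 23 = 5


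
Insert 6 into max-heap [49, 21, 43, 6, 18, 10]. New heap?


Append 6: [49, 21, 43, 6, 18, 10, 6]
Bubble up: no swaps needed
Result: [49, 21, 43, 6, 18, 10, 6]


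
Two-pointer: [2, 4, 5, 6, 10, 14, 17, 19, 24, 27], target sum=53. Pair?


Two pointers: lo=0, hi=9
No pair sums to 53


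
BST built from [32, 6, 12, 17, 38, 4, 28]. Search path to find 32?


BST root = 32
Search for 32: compare at each node
Path: [32]


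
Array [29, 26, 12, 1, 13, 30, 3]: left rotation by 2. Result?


Left rotate by 2: [12, 1, 13, 30, 3, 29, 26]


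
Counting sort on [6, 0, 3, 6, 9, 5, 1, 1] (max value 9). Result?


Count array: [1, 2, 0, 1, 0, 1, 2, 0, 0, 1]
Reconstruct: [0, 1, 1, 3, 5, 6, 6, 9]


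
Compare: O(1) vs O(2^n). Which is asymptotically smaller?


constant grows slower than exponential
O(1) is asymptotically smaller; O(2^n) grows faster


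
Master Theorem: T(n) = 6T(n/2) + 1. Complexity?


a=6, b=2, c=0. log_2(6)=2.585 > c=0. Case 1: O(n^log_b(a)) = O(n^2.585)
Complexity: O(n^2.585)


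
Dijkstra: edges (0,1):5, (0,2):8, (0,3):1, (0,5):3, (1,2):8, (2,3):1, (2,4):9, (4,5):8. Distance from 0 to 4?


Dijkstra from 0:
Distances: {0: 0, 1: 5, 2: 2, 3: 1, 4: 11, 5: 3}
Shortest distance to 4 = 11, path = [0, 3, 2, 4]


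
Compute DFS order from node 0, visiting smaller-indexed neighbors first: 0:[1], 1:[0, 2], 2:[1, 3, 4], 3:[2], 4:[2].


DFS stack-based: start with [0]
Visit order: [0, 1, 2, 3, 4]


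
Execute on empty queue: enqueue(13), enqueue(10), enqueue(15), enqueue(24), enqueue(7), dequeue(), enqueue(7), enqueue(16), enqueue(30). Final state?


enqueue(13) -> [13]
enqueue(10) -> [13, 10]
enqueue(15) -> [13, 10, 15]
enqueue(24) -> [13, 10, 15, 24]
enqueue(7) -> [13, 10, 15, 24, 7]
dequeue() returns 13 -> [10, 15, 24, 7]
enqueue(7) -> [10, 15, 24, 7, 7]
enqueue(16) -> [10, 15, 24, 7, 7, 16]
enqueue(30) -> [10, 15, 24, 7, 7, 16, 30]
Final queue (front to back): [10, 15, 24, 7, 7, 16, 30]


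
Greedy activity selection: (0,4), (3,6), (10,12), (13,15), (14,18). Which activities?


Greedy: pick earliest-ending, then skip overlaps.
Selected (3 activities): [(0, 4), (10, 12), (13, 15)]


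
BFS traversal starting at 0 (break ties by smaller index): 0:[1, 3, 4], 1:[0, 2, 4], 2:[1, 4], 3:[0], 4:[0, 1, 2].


BFS queue: start with [0]
Visit order: [0, 1, 3, 4, 2]


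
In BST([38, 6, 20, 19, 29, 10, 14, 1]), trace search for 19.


BST root = 38
Search for 19: compare at each node
Path: [38, 6, 20, 19]


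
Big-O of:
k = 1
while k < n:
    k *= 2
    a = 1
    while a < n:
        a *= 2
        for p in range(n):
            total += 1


Per nesting level: O(log n) * O(log n) * O(n) = O(n (log n)^2)
Complexity: O(n (log n)^2)


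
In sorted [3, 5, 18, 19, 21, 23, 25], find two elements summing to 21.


Two pointers: lo=0, hi=6
Found pair: (3, 18) summing to 21


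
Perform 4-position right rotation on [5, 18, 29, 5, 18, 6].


Right rotate by 4: [29, 5, 18, 6, 5, 18]


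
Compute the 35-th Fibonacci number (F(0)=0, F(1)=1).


F(n)=F(n-1)+F(n-2)
...F(33)=3524578, F(34)=5702887, F(35)=9227465


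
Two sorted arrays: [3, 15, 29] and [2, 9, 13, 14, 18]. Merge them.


Compare heads, take smaller each step.
Merged: [2, 3, 9, 13, 14, 15, 18, 29]


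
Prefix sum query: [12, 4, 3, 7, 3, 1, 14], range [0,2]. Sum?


Prefix sums: [0, 12, 16, 19, 26, 29, 30, 44]
Sum[0..2] = prefix[3] - prefix[0] = 19 - 0 = 19


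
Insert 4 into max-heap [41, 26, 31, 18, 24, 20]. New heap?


Append 4: [41, 26, 31, 18, 24, 20, 4]
Bubble up: no swaps needed
Result: [41, 26, 31, 18, 24, 20, 4]


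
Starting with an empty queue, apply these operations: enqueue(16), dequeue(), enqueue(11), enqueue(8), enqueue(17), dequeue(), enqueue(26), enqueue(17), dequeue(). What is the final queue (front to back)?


enqueue(16) -> [16]
dequeue() returns 16 -> []
enqueue(11) -> [11]
enqueue(8) -> [11, 8]
enqueue(17) -> [11, 8, 17]
dequeue() returns 11 -> [8, 17]
enqueue(26) -> [8, 17, 26]
enqueue(17) -> [8, 17, 26, 17]
dequeue() returns 8 -> [17, 26, 17]
Final queue (front to back): [17, 26, 17]


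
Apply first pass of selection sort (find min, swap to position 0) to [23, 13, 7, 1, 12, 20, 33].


After one pass: [1, 13, 7, 23, 12, 20, 33]


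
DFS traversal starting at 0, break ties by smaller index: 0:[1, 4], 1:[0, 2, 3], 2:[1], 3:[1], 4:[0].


DFS stack-based: start with [0]
Visit order: [0, 1, 2, 3, 4]


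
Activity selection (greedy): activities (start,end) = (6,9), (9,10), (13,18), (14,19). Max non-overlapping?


Greedy: pick earliest-ending, then skip overlaps.
Selected (3 activities): [(6, 9), (9, 10), (13, 18)]


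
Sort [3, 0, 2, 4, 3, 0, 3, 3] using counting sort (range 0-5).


Count array: [2, 0, 1, 4, 1, 0]
Reconstruct: [0, 0, 2, 3, 3, 3, 3, 4]


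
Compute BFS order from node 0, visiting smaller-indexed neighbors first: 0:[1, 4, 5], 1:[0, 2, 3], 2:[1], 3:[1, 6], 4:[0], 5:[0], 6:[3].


BFS queue: start with [0]
Visit order: [0, 1, 4, 5, 2, 3, 6]


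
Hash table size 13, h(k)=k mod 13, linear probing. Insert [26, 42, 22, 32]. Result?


Insertions: 26->slot 0; 42->slot 3; 22->slot 9; 32->slot 6
Table: [26, None, None, 42, None, None, 32, None, None, 22, None, None, None]


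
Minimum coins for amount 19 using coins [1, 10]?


dp[0]=0; dp[i]=1+min(dp[i-c] for c in coins)
...dp[14]=5, dp[15]=6, dp[16]=7, dp[17]=8, dp[18]=9, dp[19]=10
Minimum coins for 19 = 10


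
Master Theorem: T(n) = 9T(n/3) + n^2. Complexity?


a=9, b=3, c=2. log_3(9)=2 = c=2. Case 2: O(n^c log n) = O(n^2 log n)
Complexity: O(n^2 log n)


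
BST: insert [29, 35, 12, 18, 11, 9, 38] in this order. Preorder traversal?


Root = 29; build tree by BST insertion.
Preorder traversal: [29, 12, 11, 9, 18, 35, 38]


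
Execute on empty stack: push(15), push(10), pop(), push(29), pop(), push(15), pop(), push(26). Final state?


push(15) -> [15]
push(10) -> [15, 10]
pop() returns 10 -> [15]
push(29) -> [15, 29]
pop() returns 29 -> [15]
push(15) -> [15, 15]
pop() returns 15 -> [15]
push(26) -> [15, 26]
Final stack (bottom to top): [15, 26]


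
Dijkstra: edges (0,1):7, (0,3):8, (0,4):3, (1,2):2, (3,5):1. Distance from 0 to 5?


Dijkstra from 0:
Distances: {0: 0, 1: 7, 2: 9, 3: 8, 4: 3, 5: 9}
Shortest distance to 5 = 9, path = [0, 3, 5]


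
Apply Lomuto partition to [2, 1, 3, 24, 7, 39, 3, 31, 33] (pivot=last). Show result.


Elements <= 33 go left of pivot.
Result: [2, 1, 3, 24, 7, 3, 31, 33, 39], pivot at index 7


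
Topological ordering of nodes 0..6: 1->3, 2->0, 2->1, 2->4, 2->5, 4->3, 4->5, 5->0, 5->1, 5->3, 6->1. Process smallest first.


Kahn's algorithm, process smallest node first
Order: [2, 4, 5, 0, 6, 1, 3]


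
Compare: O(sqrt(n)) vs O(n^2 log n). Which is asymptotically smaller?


sublinear grows slower than n^2 log n
O(sqrt(n)) is asymptotically smaller; O(n^2 log n) grows faster


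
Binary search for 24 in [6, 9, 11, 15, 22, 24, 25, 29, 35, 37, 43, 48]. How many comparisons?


Search for 24:
[0,11] mid=5 arr[5]=24
Total: 1 comparisons


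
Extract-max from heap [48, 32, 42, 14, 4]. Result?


Max = 48
Replace root with last, heapify down
Resulting heap: [42, 32, 4, 14]


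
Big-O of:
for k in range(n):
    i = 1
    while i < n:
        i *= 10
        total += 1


Per nesting level: O(n) * O(log n) = O(n log n)
Complexity: O(n log n)


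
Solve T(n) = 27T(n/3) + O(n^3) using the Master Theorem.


a=27, b=3, c=3. log_3(27)=3 = c=3. Case 2: O(n^c log n) = O(n^3 log n)
Complexity: O(n^3 log n)


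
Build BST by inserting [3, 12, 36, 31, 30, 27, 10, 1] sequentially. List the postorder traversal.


Root = 3; build tree by BST insertion.
Postorder traversal: [1, 10, 27, 30, 31, 36, 12, 3]


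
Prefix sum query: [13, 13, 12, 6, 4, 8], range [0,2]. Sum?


Prefix sums: [0, 13, 26, 38, 44, 48, 56]
Sum[0..2] = prefix[3] - prefix[0] = 38 - 0 = 38


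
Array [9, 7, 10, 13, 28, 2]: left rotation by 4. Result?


Left rotate by 4: [28, 2, 9, 7, 10, 13]


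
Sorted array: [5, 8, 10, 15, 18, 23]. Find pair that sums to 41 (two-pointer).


Two pointers: lo=0, hi=5
Found pair: (18, 23) summing to 41


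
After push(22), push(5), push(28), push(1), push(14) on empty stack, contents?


push(22) -> [22]
push(5) -> [22, 5]
push(28) -> [22, 5, 28]
push(1) -> [22, 5, 28, 1]
push(14) -> [22, 5, 28, 1, 14]
Final stack (bottom to top): [22, 5, 28, 1, 14]


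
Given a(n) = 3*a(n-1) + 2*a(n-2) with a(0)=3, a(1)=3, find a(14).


Build bottom-up:
...a(12)=4732887, a(13)=16856427, a(14)=3*16856427+2*4732887=60035055


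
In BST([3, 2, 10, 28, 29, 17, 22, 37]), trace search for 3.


BST root = 3
Search for 3: compare at each node
Path: [3]


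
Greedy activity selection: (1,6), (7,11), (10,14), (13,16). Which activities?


Greedy: pick earliest-ending, then skip overlaps.
Selected (3 activities): [(1, 6), (7, 11), (13, 16)]


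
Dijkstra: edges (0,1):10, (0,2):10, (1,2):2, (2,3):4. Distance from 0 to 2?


Dijkstra from 0:
Distances: {0: 0, 1: 10, 2: 10, 3: 14}
Shortest distance to 2 = 10, path = [0, 2]


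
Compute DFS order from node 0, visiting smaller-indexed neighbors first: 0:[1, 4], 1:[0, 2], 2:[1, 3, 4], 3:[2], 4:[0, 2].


DFS stack-based: start with [0]
Visit order: [0, 1, 2, 3, 4]


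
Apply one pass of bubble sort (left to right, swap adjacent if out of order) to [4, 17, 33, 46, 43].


After one pass: [4, 17, 33, 43, 46]


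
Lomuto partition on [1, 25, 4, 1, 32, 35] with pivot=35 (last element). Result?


Elements <= 35 go left of pivot.
Result: [1, 25, 4, 1, 32, 35], pivot at index 5


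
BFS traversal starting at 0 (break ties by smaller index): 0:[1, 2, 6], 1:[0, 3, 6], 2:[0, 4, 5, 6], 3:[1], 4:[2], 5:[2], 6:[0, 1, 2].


BFS queue: start with [0]
Visit order: [0, 1, 2, 6, 3, 4, 5]


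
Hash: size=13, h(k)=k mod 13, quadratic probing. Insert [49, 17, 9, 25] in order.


Insertions: 49->slot 10; 17->slot 4; 9->slot 9; 25->slot 12
Table: [None, None, None, None, 17, None, None, None, None, 9, 49, None, 25]


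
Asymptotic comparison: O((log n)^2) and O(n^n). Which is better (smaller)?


polylogarithmic grows slower than n^n
O((log n)^2) is asymptotically smaller; O(n^n) grows faster


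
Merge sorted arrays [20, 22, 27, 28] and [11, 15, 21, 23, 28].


Compare heads, take smaller each step.
Merged: [11, 15, 20, 21, 22, 23, 27, 28, 28]


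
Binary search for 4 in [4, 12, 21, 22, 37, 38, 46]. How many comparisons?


Search for 4:
[0,6] mid=3 arr[3]=22
[0,2] mid=1 arr[1]=12
[0,0] mid=0 arr[0]=4
Total: 3 comparisons


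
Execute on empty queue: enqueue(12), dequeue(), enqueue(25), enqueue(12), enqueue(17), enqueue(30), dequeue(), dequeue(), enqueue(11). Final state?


enqueue(12) -> [12]
dequeue() returns 12 -> []
enqueue(25) -> [25]
enqueue(12) -> [25, 12]
enqueue(17) -> [25, 12, 17]
enqueue(30) -> [25, 12, 17, 30]
dequeue() returns 25 -> [12, 17, 30]
dequeue() returns 12 -> [17, 30]
enqueue(11) -> [17, 30, 11]
Final queue (front to back): [17, 30, 11]


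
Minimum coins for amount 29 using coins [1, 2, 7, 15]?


dp[0]=0; dp[i]=1+min(dp[i-c] for c in coins)
...dp[24]=3, dp[25]=4, dp[26]=4, dp[27]=5, dp[28]=4, dp[29]=3
Minimum coins for 29 = 3


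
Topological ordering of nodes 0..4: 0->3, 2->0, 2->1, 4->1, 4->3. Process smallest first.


Kahn's algorithm, process smallest node first
Order: [2, 0, 4, 1, 3]


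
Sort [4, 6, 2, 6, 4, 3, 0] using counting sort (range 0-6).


Count array: [1, 0, 1, 1, 2, 0, 2]
Reconstruct: [0, 2, 3, 4, 4, 6, 6]


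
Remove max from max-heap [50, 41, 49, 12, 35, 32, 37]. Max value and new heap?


Max = 50
Replace root with last, heapify down
Resulting heap: [49, 41, 37, 12, 35, 32]


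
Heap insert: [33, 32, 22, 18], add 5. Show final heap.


Append 5: [33, 32, 22, 18, 5]
Bubble up: no swaps needed
Result: [33, 32, 22, 18, 5]


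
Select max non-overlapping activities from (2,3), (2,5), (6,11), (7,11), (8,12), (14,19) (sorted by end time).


Greedy: pick earliest-ending, then skip overlaps.
Selected (3 activities): [(2, 3), (6, 11), (14, 19)]
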